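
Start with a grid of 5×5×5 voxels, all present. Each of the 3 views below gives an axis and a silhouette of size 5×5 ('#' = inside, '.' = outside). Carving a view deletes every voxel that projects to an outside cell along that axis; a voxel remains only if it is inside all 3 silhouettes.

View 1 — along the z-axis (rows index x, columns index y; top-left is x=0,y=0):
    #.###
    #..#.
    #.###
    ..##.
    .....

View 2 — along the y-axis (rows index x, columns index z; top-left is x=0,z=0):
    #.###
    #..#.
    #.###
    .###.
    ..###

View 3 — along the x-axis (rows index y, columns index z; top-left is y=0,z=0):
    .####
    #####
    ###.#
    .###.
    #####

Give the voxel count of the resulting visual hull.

initial block: 5^3 = 125
V1 z: intersect with XY mask (12 set) -- 60 left
V2 y: intersect with XZ mask (16 set) -- 42 left
V3 x: intersect with YZ mask (21 set) -- 31 left

31 voxels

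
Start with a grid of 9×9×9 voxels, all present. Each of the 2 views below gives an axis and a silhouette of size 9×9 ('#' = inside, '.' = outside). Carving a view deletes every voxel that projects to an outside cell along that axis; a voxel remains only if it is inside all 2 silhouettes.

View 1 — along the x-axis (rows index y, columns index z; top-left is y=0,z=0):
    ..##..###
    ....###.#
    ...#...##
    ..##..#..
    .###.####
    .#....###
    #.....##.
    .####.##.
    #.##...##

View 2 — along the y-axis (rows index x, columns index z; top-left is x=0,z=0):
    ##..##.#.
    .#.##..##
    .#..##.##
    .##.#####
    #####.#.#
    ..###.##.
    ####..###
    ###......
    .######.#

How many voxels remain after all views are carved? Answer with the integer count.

before carving: 729 voxels (9×9×9)
after view 1 [x-axis, 40 of 81 cells solid] → remaining = 360
after view 2 [y-axis, 51 of 81 cells solid] → remaining = 227

voxel count = 227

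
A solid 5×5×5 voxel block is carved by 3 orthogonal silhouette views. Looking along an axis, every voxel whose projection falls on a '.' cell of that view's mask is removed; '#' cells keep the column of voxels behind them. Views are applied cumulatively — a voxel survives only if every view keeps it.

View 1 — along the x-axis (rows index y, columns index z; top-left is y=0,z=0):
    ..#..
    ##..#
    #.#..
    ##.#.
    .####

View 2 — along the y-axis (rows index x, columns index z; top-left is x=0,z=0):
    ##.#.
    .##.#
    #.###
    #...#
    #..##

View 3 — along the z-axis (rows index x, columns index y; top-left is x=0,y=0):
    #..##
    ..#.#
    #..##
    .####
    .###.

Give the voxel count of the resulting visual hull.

voxel count = 25

full grid |V| = 125
  1. axis=0 (YZ plane), |mask|=13  ⇒  voxels=65
  2. axis=1 (XZ plane), |mask|=15  ⇒  voxels=38
  3. axis=2 (XY plane), |mask|=15  ⇒  voxels=25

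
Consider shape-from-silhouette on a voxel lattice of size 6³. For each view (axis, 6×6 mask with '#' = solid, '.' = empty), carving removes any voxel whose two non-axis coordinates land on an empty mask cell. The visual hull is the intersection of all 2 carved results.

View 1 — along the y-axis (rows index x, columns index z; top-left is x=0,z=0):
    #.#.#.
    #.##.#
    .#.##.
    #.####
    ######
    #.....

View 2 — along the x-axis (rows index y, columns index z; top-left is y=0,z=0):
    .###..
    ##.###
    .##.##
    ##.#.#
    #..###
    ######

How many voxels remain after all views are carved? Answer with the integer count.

remaining voxels: 93

initial block: 6^3 = 216
carve view 1 (along y, XZ-mask fill 22/36): 132 voxels remain
carve view 2 (along x, YZ-mask fill 26/36): 93 voxels remain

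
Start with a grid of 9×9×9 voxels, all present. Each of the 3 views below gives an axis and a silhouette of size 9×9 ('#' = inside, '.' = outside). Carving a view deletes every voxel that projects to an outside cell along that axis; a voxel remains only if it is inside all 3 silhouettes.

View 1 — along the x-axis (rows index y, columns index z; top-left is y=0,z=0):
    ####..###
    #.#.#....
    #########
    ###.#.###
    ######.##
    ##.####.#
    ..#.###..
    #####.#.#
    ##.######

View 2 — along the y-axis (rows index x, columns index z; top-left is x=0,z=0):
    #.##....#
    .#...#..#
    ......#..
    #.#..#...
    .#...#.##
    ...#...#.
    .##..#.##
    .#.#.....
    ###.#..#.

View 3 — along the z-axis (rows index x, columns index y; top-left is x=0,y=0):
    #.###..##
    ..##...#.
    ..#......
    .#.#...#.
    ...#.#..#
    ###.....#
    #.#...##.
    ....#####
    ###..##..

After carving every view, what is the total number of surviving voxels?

|visual hull| = 91

initial block: 9^3 = 729
[1] x-view keeps 60 columns → grid now 540
[2] y-view keeps 29 columns → grid now 188
[3] z-view keeps 34 columns → grid now 91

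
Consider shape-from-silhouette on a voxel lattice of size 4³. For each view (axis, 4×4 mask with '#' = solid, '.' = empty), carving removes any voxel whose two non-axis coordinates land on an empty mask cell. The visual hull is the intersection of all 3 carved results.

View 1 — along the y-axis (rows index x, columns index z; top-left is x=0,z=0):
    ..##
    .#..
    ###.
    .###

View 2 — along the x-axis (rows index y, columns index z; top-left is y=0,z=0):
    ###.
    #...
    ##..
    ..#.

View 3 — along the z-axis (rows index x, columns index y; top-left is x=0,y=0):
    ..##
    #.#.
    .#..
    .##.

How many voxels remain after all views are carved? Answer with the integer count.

initial block: 4^3 = 64
carve view 1 (along y, XZ-mask fill 9/16): 36 voxels remain
carve view 2 (along x, YZ-mask fill 7/16): 15 voxels remain
carve view 3 (along z, XY-mask fill 7/16): 5 voxels remain

|visual hull| = 5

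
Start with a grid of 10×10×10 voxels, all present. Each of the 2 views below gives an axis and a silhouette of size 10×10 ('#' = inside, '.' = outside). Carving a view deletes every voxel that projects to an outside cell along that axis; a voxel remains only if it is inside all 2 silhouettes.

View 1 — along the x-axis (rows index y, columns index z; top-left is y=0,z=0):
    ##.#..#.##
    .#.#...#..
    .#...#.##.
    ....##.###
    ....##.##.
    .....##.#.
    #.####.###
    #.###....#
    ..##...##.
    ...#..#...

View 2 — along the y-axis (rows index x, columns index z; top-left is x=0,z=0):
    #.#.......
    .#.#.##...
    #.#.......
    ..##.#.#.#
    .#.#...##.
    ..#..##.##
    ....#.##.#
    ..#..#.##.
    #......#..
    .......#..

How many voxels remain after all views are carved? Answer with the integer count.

before carving: 1000 voxels (10×10×10)
step 1: project along x, AND mask (44/100) → |grid| = 440
step 2: project along y, AND mask (33/100) → |grid| = 150

remaining voxels: 150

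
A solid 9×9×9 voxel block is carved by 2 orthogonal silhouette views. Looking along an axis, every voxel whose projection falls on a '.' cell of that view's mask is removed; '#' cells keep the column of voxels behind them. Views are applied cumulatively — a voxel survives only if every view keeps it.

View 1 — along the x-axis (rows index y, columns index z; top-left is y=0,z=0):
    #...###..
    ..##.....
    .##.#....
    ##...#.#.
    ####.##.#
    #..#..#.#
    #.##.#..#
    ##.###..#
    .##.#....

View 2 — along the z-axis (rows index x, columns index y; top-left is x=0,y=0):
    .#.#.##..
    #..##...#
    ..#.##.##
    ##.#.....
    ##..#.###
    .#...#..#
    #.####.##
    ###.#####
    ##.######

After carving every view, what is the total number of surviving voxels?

remaining voxels: 202

before carving: 729 voxels (9×9×9)
step 1: project along x, AND mask (38/81) → |grid| = 342
step 2: project along z, AND mask (48/81) → |grid| = 202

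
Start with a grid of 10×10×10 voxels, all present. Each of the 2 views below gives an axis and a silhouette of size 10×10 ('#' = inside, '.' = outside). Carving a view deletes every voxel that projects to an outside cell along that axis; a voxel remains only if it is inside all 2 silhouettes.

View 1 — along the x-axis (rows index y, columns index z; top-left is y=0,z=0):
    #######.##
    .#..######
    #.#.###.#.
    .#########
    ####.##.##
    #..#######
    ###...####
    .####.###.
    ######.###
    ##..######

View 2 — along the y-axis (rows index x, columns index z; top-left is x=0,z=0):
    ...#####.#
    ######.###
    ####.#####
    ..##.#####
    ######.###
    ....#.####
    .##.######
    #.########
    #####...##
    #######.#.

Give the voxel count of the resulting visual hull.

|visual hull| = 603

start: 10×10×10 = 1000 voxels
[1] x-view keeps 78 columns → grid now 780
[2] y-view keeps 77 columns → grid now 603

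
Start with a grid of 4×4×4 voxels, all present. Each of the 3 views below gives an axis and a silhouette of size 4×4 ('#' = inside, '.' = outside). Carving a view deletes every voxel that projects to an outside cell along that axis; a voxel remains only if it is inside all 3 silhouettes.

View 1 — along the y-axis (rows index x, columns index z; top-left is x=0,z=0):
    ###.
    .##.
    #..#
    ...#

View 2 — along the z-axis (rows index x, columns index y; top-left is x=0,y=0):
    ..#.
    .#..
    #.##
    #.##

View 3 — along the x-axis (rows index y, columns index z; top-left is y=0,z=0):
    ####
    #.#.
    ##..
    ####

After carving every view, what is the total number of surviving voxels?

full grid |V| = 64
V1 y: intersect with XZ mask (8 set) -- 32 left
V2 z: intersect with XY mask (8 set) -- 14 left
V3 x: intersect with YZ mask (12 set) -- 10 left

voxel count = 10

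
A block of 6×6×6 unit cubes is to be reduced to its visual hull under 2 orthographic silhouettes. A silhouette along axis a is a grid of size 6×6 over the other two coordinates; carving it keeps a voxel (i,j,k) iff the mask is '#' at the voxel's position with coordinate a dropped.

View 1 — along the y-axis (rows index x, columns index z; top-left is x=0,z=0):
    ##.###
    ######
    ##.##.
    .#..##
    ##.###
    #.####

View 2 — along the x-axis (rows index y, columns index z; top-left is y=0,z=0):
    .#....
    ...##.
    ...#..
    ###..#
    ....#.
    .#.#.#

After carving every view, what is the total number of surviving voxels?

|visual hull| = 59

before carving: 216 voxels (6×6×6)
carve view 1 (along y, XZ-mask fill 28/36): 168 voxels remain
carve view 2 (along x, YZ-mask fill 12/36): 59 voxels remain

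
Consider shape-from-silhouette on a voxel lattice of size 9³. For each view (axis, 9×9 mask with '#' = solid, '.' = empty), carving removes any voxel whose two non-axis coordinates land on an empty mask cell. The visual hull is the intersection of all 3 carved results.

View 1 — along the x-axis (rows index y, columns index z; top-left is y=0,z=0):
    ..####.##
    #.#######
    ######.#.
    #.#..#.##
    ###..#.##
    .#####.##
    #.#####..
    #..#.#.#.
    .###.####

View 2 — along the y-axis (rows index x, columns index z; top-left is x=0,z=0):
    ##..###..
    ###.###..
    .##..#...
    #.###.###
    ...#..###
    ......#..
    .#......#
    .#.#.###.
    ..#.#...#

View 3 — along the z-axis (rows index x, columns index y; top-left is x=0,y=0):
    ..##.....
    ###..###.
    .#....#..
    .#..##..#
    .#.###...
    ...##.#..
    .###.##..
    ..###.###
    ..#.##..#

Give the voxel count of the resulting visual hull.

voxel count = 101

initial block: 9^3 = 729
carve view 1 (along x, YZ-mask fill 56/81): 504 voxels remain
carve view 2 (along y, XZ-mask fill 36/81): 213 voxels remain
carve view 3 (along z, XY-mask fill 36/81): 101 voxels remain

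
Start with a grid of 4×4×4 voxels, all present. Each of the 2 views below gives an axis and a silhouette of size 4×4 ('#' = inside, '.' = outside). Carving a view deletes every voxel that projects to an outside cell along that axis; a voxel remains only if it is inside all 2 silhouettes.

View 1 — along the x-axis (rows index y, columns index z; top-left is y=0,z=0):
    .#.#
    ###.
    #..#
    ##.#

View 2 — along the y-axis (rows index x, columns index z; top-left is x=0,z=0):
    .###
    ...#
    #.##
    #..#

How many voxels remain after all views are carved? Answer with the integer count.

remaining voxels: 23

full grid |V| = 64
after view 1 [x-axis, 10 of 16 cells solid] → remaining = 40
after view 2 [y-axis, 9 of 16 cells solid] → remaining = 23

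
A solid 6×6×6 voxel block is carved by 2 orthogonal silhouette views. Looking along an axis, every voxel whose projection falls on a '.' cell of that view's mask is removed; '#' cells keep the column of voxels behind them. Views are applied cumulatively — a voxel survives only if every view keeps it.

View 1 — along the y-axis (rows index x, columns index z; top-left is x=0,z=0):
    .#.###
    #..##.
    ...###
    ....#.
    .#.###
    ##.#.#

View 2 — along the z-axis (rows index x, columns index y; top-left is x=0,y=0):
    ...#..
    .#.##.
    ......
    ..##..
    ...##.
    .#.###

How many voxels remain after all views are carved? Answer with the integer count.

|visual hull| = 39

initial block: 6^3 = 216
carve view 1 (along y, XZ-mask fill 19/36): 114 voxels remain
carve view 2 (along z, XY-mask fill 12/36): 39 voxels remain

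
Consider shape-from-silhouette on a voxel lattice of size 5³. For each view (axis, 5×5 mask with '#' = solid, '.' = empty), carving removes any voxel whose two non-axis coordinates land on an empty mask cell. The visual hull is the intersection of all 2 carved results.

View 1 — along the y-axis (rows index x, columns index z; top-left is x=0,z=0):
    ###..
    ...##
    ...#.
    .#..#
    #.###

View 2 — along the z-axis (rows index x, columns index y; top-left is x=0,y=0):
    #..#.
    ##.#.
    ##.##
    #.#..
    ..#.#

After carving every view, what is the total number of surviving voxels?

start: 5×5×5 = 125 voxels
[1] y-view keeps 12 columns → grid now 60
[2] z-view keeps 13 columns → grid now 28

remaining voxels: 28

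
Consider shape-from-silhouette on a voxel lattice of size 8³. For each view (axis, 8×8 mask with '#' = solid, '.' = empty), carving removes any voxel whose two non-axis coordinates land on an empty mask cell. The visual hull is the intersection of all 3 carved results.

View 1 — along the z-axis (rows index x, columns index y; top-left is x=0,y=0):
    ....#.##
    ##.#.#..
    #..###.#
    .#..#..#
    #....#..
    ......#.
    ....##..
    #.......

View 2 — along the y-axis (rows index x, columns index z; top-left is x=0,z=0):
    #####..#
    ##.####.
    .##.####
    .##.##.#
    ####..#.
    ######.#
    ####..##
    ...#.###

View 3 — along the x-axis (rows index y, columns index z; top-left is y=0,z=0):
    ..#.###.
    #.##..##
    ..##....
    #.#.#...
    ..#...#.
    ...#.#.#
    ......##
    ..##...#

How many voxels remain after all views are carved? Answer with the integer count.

remaining voxels: 42

initial block: 8^3 = 512
V1 z: intersect with XY mask (21 set) -- 168 left
V2 y: intersect with XZ mask (45 set) -- 120 left
V3 x: intersect with YZ mask (24 set) -- 42 left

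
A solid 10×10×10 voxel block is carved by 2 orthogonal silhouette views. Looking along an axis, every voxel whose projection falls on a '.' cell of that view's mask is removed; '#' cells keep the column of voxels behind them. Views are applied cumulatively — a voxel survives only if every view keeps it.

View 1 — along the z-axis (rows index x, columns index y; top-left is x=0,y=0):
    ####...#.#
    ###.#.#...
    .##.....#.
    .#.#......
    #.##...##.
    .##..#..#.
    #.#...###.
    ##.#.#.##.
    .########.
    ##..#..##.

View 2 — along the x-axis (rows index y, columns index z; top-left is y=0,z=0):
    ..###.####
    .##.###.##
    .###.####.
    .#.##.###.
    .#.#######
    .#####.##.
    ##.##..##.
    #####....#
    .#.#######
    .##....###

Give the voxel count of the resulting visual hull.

initial block: 10^3 = 1000
  1. axis=2 (XY plane), |mask|=49  ⇒  voxels=490
  2. axis=0 (YZ plane), |mask|=67  ⇒  voxels=337

|visual hull| = 337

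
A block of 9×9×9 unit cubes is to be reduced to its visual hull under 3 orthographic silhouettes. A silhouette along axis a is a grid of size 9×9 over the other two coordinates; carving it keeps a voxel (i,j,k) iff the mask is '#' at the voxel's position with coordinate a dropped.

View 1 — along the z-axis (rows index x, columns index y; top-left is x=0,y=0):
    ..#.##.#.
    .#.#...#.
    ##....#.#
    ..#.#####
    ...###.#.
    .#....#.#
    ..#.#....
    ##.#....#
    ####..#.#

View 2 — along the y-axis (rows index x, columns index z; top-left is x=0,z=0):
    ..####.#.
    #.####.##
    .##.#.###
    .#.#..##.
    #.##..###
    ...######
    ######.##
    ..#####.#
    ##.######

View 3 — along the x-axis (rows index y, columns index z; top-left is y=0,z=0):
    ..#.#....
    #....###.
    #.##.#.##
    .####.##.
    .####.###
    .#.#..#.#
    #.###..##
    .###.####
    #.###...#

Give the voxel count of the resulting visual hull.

initial block: 9^3 = 729
carve view 1 (along z, XY-mask fill 36/81): 324 voxels remain
carve view 2 (along y, XZ-mask fill 56/81): 219 voxels remain
carve view 3 (along x, YZ-mask fill 47/81): 127 voxels remain

127 voxels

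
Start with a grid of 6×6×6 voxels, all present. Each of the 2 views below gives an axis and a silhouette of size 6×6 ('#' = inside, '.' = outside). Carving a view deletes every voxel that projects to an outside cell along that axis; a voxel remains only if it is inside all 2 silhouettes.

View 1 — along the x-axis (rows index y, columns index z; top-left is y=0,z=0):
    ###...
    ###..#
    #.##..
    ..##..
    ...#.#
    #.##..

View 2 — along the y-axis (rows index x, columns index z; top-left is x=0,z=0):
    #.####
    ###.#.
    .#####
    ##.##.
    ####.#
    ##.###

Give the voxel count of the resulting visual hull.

voxel count = 78

full grid |V| = 216
V1 x: intersect with YZ mask (17 set) -- 102 left
V2 y: intersect with XZ mask (28 set) -- 78 left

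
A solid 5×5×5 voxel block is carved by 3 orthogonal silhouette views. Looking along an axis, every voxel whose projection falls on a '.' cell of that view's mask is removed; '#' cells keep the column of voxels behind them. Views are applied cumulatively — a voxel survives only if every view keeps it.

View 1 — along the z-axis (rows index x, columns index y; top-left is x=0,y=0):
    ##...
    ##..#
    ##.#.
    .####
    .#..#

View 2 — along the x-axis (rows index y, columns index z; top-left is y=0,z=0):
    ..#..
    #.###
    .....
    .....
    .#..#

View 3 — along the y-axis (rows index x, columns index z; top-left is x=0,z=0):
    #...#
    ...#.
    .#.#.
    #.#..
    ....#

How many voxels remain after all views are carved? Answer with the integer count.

remaining voxels: 8

start: 5×5×5 = 125 voxels
V1 z: intersect with XY mask (14 set) -- 70 left
V2 x: intersect with YZ mask (7 set) -- 29 left
V3 y: intersect with XZ mask (8 set) -- 8 left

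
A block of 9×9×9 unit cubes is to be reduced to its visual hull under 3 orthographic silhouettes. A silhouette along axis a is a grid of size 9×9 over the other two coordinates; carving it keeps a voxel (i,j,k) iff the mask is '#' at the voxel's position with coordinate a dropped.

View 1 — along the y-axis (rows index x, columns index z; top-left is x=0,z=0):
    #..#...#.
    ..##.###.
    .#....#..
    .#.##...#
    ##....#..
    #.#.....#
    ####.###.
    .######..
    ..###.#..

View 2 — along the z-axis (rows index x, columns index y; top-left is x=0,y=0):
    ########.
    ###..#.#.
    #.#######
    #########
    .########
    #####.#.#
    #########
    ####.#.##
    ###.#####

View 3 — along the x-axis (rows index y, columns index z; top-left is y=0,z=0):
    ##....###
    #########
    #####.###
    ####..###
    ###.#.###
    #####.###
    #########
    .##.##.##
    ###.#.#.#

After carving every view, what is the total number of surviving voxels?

full grid |V| = 729
carve view 1 (along y, XZ-mask fill 37/81): 333 voxels remain
carve view 2 (along z, XY-mask fill 69/81): 283 voxels remain
carve view 3 (along x, YZ-mask fill 65/81): 229 voxels remain

229 voxels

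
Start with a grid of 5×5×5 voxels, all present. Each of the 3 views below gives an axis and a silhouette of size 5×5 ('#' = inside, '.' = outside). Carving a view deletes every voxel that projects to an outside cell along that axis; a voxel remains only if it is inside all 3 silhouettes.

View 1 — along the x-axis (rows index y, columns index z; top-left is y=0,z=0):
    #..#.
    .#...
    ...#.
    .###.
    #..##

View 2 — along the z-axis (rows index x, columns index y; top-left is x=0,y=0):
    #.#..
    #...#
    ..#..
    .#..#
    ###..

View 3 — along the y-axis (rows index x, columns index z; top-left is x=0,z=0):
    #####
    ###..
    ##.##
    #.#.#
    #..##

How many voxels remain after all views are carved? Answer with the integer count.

11 voxels

full grid |V| = 125
V1 x: intersect with YZ mask (10 set) -- 50 left
V2 z: intersect with XY mask (10 set) -- 17 left
V3 y: intersect with XZ mask (18 set) -- 11 left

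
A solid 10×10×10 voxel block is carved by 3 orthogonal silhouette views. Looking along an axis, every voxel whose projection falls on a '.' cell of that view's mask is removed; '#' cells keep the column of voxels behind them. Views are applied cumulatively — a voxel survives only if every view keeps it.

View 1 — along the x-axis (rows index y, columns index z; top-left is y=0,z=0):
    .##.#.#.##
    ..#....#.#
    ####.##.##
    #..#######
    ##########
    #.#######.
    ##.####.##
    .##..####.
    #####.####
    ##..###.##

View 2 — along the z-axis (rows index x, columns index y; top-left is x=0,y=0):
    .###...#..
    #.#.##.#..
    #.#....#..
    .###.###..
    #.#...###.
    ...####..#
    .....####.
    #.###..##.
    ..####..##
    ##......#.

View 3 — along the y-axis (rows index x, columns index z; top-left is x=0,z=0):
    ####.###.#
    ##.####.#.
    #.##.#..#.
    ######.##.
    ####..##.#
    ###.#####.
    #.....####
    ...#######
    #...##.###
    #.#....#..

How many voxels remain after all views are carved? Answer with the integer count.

235 voxels

full grid |V| = 1000
carve view 1 (along x, YZ-mask fill 73/100): 730 voxels remain
carve view 2 (along z, XY-mask fill 47/100): 348 voxels remain
carve view 3 (along y, XZ-mask fill 64/100): 235 voxels remain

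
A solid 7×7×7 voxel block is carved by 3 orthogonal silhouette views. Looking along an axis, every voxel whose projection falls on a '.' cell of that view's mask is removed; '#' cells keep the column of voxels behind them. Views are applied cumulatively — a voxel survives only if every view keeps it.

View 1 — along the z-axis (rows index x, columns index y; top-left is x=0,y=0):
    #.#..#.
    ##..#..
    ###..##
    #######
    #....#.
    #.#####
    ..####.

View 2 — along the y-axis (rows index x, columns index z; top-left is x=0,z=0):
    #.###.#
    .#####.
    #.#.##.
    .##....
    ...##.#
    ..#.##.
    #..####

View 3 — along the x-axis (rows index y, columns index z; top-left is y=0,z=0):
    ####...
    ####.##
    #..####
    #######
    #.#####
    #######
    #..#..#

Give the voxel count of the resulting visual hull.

full grid |V| = 343
V1 z: intersect with XY mask (30 set) -- 210 left
V2 y: intersect with XZ mask (27 set) -- 108 left
V3 x: intersect with YZ mask (38 set) -- 81 left

voxel count = 81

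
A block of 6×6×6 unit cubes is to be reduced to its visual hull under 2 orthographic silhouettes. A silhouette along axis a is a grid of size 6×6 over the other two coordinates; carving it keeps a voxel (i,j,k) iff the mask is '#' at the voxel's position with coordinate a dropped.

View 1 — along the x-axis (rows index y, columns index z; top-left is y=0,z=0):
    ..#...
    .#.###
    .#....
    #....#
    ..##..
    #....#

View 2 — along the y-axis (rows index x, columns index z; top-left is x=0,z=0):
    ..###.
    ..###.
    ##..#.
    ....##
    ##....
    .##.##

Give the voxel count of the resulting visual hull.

remaining voxels: 31

before carving: 216 voxels (6×6×6)
step 1: project along x, AND mask (12/36) → |grid| = 72
step 2: project along y, AND mask (17/36) → |grid| = 31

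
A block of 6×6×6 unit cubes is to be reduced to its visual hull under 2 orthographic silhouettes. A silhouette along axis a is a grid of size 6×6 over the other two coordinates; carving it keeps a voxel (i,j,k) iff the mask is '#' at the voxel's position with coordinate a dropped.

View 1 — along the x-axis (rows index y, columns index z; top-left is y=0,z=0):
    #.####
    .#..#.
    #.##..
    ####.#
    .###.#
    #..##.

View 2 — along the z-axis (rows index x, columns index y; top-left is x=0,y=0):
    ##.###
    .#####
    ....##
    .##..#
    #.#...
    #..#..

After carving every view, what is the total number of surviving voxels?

before carving: 216 voxels (6×6×6)
after view 1 [x-axis, 22 of 36 cells solid] → remaining = 132
after view 2 [z-axis, 19 of 36 cells solid] → remaining = 69

remaining voxels: 69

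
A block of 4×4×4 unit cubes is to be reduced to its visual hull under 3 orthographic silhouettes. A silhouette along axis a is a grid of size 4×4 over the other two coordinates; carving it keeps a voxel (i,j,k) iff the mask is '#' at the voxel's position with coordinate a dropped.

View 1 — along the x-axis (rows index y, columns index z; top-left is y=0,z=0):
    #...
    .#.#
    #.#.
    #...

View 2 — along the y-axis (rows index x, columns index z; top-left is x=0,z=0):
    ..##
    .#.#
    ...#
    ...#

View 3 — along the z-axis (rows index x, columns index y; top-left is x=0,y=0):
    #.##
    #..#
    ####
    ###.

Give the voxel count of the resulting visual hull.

initial block: 4^3 = 64
[1] x-view keeps 6 columns → grid now 24
[2] y-view keeps 6 columns → grid now 6
[3] z-view keeps 12 columns → grid now 3

|visual hull| = 3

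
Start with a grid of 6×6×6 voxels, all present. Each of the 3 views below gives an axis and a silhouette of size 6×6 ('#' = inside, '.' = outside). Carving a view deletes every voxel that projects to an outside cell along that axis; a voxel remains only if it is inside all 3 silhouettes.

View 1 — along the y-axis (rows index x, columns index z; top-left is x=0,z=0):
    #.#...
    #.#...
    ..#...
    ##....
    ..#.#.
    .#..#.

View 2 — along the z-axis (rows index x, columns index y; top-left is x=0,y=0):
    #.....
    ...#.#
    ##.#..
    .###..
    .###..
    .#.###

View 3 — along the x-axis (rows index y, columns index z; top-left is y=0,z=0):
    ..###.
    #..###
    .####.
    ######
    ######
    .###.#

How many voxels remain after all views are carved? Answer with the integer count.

remaining voxels: 21

initial block: 6^3 = 216
carve view 1 (along y, XZ-mask fill 11/36): 66 voxels remain
carve view 2 (along z, XY-mask fill 16/36): 29 voxels remain
carve view 3 (along x, YZ-mask fill 27/36): 21 voxels remain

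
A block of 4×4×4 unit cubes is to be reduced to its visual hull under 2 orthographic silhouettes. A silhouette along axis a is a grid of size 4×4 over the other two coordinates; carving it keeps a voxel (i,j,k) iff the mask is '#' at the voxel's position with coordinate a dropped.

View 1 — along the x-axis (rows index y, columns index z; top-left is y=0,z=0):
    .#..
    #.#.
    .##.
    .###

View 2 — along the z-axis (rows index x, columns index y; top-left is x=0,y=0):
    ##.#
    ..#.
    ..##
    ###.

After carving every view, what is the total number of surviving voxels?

initial block: 4^3 = 64
V1 x: intersect with YZ mask (8 set) -- 32 left
V2 z: intersect with XY mask (9 set) -- 18 left

remaining voxels: 18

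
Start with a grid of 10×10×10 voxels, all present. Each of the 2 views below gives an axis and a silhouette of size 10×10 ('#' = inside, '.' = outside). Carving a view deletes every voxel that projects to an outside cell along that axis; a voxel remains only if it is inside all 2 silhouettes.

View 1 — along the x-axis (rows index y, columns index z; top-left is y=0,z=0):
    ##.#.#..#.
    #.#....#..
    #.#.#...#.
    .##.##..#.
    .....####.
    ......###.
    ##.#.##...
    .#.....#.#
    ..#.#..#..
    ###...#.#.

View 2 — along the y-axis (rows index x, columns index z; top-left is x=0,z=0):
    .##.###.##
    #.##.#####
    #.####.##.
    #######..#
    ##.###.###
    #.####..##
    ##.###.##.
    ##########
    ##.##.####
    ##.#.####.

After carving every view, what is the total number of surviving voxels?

full grid |V| = 1000
carve view 1 (along x, YZ-mask fill 40/100): 400 voxels remain
carve view 2 (along y, XZ-mask fill 77/100): 308 voxels remain

remaining voxels: 308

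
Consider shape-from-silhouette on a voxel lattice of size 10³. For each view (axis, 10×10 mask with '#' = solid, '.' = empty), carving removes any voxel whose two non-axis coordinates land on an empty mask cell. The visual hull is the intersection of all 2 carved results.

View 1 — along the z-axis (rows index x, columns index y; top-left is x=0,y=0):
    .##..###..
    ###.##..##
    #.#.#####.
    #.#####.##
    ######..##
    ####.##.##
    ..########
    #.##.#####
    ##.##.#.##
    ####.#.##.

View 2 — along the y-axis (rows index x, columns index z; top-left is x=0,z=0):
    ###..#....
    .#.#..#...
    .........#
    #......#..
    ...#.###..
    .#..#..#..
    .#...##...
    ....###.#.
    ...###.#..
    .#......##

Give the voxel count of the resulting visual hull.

voxel count = 225

start: 10×10×10 = 1000 voxels
[1] z-view keeps 73 columns → grid now 730
[2] y-view keeps 31 columns → grid now 225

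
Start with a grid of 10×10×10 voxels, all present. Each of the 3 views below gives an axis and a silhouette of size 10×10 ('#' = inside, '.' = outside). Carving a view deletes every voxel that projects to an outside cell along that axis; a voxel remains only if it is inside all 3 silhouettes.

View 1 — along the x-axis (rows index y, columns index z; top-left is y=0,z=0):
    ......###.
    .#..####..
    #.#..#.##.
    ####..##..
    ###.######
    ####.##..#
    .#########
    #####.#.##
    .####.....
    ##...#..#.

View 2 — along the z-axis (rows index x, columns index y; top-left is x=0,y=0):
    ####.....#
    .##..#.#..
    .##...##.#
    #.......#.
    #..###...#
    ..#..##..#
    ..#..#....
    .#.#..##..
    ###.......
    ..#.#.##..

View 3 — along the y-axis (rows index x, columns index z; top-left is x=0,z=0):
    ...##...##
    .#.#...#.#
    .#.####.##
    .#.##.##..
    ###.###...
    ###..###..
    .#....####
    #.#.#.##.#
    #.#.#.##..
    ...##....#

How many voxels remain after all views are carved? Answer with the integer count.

remaining voxels: 115

initial block: 10^3 = 1000
[1] x-view keeps 60 columns → grid now 600
[2] z-view keeps 38 columns → grid now 224
[3] y-view keeps 51 columns → grid now 115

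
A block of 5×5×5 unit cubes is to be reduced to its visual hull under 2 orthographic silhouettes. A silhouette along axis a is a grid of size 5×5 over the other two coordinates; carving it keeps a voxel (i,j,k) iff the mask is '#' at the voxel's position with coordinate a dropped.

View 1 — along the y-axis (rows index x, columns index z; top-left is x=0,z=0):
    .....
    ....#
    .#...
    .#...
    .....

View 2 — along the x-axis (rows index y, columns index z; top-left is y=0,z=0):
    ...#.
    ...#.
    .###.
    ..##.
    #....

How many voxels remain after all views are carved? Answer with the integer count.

start: 5×5×5 = 125 voxels
[1] y-view keeps 3 columns → grid now 15
[2] x-view keeps 8 columns → grid now 2

2 voxels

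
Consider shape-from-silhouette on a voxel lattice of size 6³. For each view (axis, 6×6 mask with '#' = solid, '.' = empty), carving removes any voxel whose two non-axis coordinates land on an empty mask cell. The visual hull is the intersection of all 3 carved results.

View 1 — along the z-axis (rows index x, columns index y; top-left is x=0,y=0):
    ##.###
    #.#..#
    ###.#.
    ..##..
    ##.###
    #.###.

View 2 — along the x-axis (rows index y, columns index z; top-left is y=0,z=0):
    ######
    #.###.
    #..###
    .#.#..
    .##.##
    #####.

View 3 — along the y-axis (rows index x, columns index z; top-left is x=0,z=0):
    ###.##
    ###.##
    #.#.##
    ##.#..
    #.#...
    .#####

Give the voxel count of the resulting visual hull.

start: 6×6×6 = 216 voxels
after view 1 [z-axis, 23 of 36 cells solid] → remaining = 138
after view 2 [x-axis, 25 of 36 cells solid] → remaining = 97
after view 3 [y-axis, 24 of 36 cells solid] → remaining = 67

voxel count = 67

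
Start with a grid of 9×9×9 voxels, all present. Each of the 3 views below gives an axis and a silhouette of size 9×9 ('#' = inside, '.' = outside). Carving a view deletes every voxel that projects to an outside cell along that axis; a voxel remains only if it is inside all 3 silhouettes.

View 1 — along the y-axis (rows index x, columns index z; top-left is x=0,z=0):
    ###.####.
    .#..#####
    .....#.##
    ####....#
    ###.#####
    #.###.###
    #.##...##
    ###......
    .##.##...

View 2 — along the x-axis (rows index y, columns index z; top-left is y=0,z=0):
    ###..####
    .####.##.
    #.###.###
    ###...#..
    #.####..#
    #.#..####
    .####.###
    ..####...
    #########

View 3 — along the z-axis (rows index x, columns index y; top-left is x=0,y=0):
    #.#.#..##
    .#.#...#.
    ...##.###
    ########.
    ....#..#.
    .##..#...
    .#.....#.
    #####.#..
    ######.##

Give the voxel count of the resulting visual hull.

134 voxels

before carving: 729 voxels (9×9×9)
V1 y: intersect with XZ mask (48 set) -- 432 left
V2 x: intersect with YZ mask (56 set) -- 302 left
V3 z: intersect with XY mask (42 set) -- 134 left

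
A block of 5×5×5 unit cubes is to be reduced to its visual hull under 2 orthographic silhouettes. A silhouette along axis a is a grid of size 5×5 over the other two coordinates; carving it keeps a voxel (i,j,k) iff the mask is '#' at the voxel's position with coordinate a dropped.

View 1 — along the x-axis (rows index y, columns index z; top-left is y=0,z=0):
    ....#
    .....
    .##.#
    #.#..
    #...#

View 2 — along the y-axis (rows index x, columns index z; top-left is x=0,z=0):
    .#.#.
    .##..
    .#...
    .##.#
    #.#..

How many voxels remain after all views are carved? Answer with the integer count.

start: 5×5×5 = 125 voxels
after view 1 [x-axis, 8 of 25 cells solid] → remaining = 40
after view 2 [y-axis, 10 of 25 cells solid] → remaining = 15

remaining voxels: 15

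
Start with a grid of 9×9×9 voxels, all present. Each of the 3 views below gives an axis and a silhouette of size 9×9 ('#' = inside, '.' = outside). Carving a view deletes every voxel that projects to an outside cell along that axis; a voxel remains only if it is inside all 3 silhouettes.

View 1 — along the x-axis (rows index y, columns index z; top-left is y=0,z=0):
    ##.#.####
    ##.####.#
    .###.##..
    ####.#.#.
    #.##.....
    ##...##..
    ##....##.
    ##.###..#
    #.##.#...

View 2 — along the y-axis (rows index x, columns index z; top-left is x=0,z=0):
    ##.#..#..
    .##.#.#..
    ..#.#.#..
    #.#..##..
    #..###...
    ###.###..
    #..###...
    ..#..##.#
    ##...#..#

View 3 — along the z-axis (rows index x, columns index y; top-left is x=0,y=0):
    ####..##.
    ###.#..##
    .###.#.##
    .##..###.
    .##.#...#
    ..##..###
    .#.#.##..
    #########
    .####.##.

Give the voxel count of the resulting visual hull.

full grid |V| = 729
V1 x: intersect with YZ mask (46 set) -- 414 left
V2 y: intersect with XZ mask (37 set) -- 205 left
V3 z: intersect with XY mask (51 set) -- 127 left

remaining voxels: 127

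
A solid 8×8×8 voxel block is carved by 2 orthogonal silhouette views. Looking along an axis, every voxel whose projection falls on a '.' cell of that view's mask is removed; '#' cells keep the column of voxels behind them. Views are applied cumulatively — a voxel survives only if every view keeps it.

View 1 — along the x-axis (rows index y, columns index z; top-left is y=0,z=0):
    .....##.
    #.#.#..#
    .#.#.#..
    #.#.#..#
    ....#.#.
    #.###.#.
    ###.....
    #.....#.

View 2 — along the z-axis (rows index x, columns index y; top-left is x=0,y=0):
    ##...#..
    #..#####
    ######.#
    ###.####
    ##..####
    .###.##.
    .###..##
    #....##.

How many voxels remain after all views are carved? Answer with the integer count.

remaining voxels: 135

before carving: 512 voxels (8×8×8)
[1] x-view keeps 25 columns → grid now 200
[2] z-view keeps 42 columns → grid now 135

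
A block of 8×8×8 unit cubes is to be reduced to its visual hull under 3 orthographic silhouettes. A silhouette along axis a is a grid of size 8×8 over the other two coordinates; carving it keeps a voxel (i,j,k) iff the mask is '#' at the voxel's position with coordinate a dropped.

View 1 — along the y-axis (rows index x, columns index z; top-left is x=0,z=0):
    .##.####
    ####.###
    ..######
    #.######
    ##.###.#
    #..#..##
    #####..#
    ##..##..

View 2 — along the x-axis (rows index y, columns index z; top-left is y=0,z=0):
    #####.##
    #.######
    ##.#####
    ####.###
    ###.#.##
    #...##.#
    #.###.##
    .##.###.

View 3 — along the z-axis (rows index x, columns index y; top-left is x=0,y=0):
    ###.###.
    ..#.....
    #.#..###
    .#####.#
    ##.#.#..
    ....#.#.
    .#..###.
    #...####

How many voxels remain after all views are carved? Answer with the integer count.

|visual hull| = 145

full grid |V| = 512
step 1: project along y, AND mask (46/64) → |grid| = 368
step 2: project along x, AND mask (49/64) → |grid| = 283
step 3: project along z, AND mask (33/64) → |grid| = 145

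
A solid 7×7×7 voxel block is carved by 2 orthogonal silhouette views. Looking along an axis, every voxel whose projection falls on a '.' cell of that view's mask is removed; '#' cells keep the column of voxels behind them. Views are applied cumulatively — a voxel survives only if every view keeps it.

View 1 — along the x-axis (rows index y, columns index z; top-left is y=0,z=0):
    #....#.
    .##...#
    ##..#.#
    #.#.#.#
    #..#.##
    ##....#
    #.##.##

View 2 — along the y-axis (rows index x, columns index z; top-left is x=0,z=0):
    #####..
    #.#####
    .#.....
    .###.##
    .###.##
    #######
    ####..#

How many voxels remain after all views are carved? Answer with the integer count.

before carving: 343 voxels (7×7×7)
carve view 1 (along x, YZ-mask fill 25/49): 175 voxels remain
carve view 2 (along y, XZ-mask fill 34/49): 120 voxels remain

|visual hull| = 120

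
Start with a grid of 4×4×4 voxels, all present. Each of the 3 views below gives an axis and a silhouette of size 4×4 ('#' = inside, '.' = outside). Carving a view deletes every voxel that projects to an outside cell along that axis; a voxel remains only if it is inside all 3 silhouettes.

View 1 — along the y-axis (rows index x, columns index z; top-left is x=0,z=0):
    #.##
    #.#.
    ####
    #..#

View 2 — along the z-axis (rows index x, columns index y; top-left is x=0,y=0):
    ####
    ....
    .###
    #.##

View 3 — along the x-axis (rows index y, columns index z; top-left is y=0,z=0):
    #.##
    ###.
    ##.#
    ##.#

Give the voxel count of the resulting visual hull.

|visual hull| = 24

start: 4×4×4 = 64 voxels
  1. axis=1 (XZ plane), |mask|=11  ⇒  voxels=44
  2. axis=2 (XY plane), |mask|=10  ⇒  voxels=30
  3. axis=0 (YZ plane), |mask|=12  ⇒  voxels=24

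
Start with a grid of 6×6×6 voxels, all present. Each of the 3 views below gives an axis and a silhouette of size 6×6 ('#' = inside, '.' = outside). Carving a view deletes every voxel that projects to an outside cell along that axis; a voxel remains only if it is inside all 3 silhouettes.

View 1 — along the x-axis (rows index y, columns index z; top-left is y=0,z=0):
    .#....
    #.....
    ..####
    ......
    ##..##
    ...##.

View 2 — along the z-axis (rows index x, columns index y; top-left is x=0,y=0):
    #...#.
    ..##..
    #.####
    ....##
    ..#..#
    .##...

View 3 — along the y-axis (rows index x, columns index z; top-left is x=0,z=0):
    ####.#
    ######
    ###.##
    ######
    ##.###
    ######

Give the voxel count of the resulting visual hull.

|visual hull| = 33

initial block: 6^3 = 216
after view 1 [x-axis, 12 of 36 cells solid] → remaining = 72
after view 2 [z-axis, 15 of 36 cells solid] → remaining = 37
after view 3 [y-axis, 33 of 36 cells solid] → remaining = 33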